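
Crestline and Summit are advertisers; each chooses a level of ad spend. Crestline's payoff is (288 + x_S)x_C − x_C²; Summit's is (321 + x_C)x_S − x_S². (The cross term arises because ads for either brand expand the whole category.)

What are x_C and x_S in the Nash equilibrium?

Expanding Crestline's payoff: 288x_C + x_Sx_C − x_C².
∂π/∂x_C = 288 + x_S − 2x_C = 0, so x_C = 144 + 0.5x_S.
Likewise for Summit: x_S = 160.5 + 0.5x_C.
Substituting the second reaction function into the first: x_C = 144 + 0.5(160.5 + 0.5x_C), which gives 0.75x_C = 224.25 ⇒ x_C = 299.
Then x_S = 160.5 + 0.5·299 = 310.

299, 310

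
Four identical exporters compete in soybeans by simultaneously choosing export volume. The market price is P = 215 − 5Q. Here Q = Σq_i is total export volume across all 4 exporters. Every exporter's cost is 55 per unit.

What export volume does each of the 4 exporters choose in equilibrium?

6.4

A representative exporter's profit is π_i = q_i(215 − 5Q) − 55q_i, with Q = q_i + Σ_{j≠i} q_j.
First-order condition: 160 − 10q_i − 5Σ_{j≠i} q_j = 0.
Imposing symmetry (q_j = q for all j) turns Σ_{j≠i} q_j into 3q, so 160 = 25q and q = 6.4.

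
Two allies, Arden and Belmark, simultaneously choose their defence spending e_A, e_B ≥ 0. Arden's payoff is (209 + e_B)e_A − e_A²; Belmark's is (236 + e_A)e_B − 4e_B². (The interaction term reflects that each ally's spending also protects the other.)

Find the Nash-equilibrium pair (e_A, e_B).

Expanding Arden's payoff: 209e_A + e_Be_A − e_A².
∂π/∂e_A = 209 + e_B − 2e_A = 0, so e_A = 104.5 + 0.5e_B.
Likewise for Belmark: e_B = 29.5 + 0.125e_A.
Plugging e_B into Arden's best response: e_A = 104.5 + 0.5(29.5 + 0.125e_A) ⇒ 0.9375e_A = 119.25, so e_A = 127.2.
Then e_B = 29.5 + 0.125·127.2 = 45.4.

127.2, 45.4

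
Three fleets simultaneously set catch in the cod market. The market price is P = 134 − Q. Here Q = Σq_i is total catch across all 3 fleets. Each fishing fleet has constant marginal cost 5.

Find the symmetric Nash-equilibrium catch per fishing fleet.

32.25

A representative fishing fleet's profit is π_i = q_i(134 − Q) − 5q_i, with Q = q_i + Σ_{j≠i} q_j.
First-order condition: 129 − 2q_i − Σ_{j≠i} q_j = 0.
Imposing symmetry (q_j = q for all j) turns Σ_{j≠i} q_j into 2q, so 129 = 4q and q = 32.25.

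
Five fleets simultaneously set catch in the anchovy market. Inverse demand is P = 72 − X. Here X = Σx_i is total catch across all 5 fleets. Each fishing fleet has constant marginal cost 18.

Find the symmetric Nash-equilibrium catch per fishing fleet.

A representative fishing fleet's profit is π_i = x_i(72 − X) − 18x_i, with X = x_i + Σ_{j≠i} x_j.
First-order condition: 54 − 2x_i − Σ_{j≠i} x_j = 0.
With identical fishing fleets, set every x_j = x: then 54 − 2x − 4x = 0, i.e. x = 54/6 = 9.

9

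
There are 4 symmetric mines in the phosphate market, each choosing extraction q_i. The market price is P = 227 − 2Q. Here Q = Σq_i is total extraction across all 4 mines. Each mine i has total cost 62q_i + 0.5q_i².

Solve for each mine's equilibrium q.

15

A representative mine's profit is π_i = q_i(227 − 2Q) − 62q_i − 0.5q_i², with Q = q_i + Σ_{j≠i} q_j.
First-order condition: 165 − 5q_i − 2Σ_{j≠i} q_j = 0.
With identical mines, set every q_j = q: then 165 − 5q − 6q = 0, i.e. q = 165/11 = 15.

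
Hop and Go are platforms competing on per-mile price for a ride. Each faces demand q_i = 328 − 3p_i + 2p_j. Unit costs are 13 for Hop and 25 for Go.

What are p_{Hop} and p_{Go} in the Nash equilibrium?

94, 98.5

Hop's profit: π = (p_{Hop} − 13)(328 − 3p_{Hop} + 2p_{Go}).
∂π/∂p_{Hop} = 367 − 6p_{Hop} + 2p_{Go} = 0 ⇒ p_{Hop} = 367/6 + (1/3)p_{Go}.
Similarly p_{Go} = 403/6 + (1/3)p_{Hop}.
Substituting the second reaction function into the first: p_{Hop} = 367/6 + (1/3)(403/6 + (1/3)p_{Hop}), which gives (8/9)p_{Hop} = 752/9 ⇒ p_{Hop} = 94.
Then p_{Go} = 403/6 + (1/3)·94 = 98.5.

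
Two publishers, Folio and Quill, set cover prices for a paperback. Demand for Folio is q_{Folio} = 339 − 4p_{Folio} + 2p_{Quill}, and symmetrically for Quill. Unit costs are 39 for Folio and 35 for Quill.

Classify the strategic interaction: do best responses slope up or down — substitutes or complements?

strategic complements

Folio's profit: π = (p_{Folio} − 39)(339 − 4p_{Folio} + 2p_{Quill}).
∂π/∂p_{Folio} = 495 − 8p_{Folio} + 2p_{Quill} = 0 ⇒ p_{Folio} = 61.875 + 0.25p_{Quill}.
The best-response slope dp_{Folio}/dp_{Quill} = 0.25 > 0: the reaction function is upward-sloping, so the choices are strategic complements.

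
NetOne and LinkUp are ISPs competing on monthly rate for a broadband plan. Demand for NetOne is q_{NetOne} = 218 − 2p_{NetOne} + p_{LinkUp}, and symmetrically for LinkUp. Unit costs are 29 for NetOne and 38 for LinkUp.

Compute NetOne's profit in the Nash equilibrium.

8243.28

NetOne's profit: π = (p_{NetOne} − 29)(218 − 2p_{NetOne} + p_{LinkUp}).
∂π/∂p_{NetOne} = 276 − 4p_{NetOne} + p_{LinkUp} = 0 ⇒ p_{NetOne} = 69 + 0.25p_{LinkUp}.
Similarly p_{LinkUp} = 73.5 + 0.25p_{NetOne}.
Substituting the second reaction function into the first: p_{NetOne} = 69 + 0.25(73.5 + 0.25p_{NetOne}), which gives 0.9375p_{NetOne} = 87.375 ⇒ p_{NetOne} = 93.2.
Then p_{LinkUp} = 73.5 + 0.25·93.2 = 96.8.
q_{NetOne} = 218 − 2·93.2 + 96.8 = 128.4.
Profit = (93.2 − 29)·128.4 = 8243.28.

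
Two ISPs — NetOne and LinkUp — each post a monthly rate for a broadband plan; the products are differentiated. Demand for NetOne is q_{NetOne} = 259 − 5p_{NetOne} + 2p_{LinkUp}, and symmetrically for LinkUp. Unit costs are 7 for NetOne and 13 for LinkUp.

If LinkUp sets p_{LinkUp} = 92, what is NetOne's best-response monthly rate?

47.8

NetOne's profit: π = (p_{NetOne} − 7)(259 − 5p_{NetOne} + 2p_{LinkUp}).
∂π/∂p_{NetOne} = 294 − 10p_{NetOne} + 2p_{LinkUp} = 0 ⇒ p_{NetOne} = 29.4 + 0.2p_{LinkUp}.
At p_{LinkUp} = 92: p_{NetOne} = 29.4 + 0.2·92 = 47.8.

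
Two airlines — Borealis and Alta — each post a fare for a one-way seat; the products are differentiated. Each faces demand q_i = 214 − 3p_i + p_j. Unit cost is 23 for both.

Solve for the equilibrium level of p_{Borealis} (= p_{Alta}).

56.6

Borealis's profit: π = (p_{Borealis} − 23)(214 − 3p_{Borealis} + p_{Alta}).
∂π/∂p_{Borealis} = 283 − 6p_{Borealis} + p_{Alta} = 0 ⇒ p_{Borealis} = 283/6 + (1/6)p_{Alta}.
By symmetry p_{Alta} = p_{Borealis}; substituting into the reaction function, (5/6)p_{Borealis} = 283/6 and p_{Borealis} = 56.6.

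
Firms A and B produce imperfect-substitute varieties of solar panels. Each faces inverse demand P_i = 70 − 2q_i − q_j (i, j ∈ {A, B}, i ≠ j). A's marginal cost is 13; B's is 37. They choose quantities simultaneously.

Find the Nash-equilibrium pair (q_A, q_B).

Firm A's profit: π = q_A(70 − 2q_A − q_B) − 13q_A.
∂π/∂q_A = 57 − 4q_A − q_B = 0 ⇒ q_A = 14.25 − 0.25q_B.
Similarly q_B = 8.25 − 0.25q_A.
Plugging q_B into A's best response: q_A = 14.25 − 0.25(8.25 − 0.25q_A) ⇒ 0.9375q_A = 12.1875, so q_A = 13.
Then q_B = 8.25 − 0.25·13 = 5.

13, 5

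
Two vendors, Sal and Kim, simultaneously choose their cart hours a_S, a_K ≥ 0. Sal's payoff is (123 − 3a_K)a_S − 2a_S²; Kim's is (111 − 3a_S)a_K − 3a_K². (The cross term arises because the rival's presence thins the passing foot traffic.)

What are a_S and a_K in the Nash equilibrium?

27, 5

Expanding Sal's payoff: 123a_S − 3a_Ka_S − 2a_S².
∂π/∂a_S = 123 − 3a_K − 4a_S = 0, so a_S = 30.75 − 0.75a_K.
Likewise for Kim: a_K = 18.5 − 0.5a_S.
Plugging a_K into Sal's best response: a_S = 30.75 − 0.75(18.5 − 0.5a_S) ⇒ 0.625a_S = 16.875, so a_S = 27.
Then a_K = 18.5 − 0.5·27 = 5.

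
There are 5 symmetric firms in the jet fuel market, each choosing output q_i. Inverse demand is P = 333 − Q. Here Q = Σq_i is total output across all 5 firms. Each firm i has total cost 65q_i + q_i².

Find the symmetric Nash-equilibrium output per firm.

A representative firm's profit is π_i = q_i(333 − Q) − 65q_i − q_i², with Q = q_i + Σ_{j≠i} q_j.
First-order condition: 268 − 4q_i − Σ_{j≠i} q_j = 0.
With identical firms, set every q_j = q: then 268 − 4q − 4q = 0, i.e. q = 268/8 = 33.5.

33.5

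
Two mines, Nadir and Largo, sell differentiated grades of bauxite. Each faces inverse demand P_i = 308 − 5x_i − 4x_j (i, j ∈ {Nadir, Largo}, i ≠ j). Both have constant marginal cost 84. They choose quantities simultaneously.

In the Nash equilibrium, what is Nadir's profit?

1280

Mine Nadir's profit: π = x_{Nadir}(308 − 5x_{Nadir} − 4x_{Largo}) − 84x_{Nadir}.
∂π/∂x_{Nadir} = 224 − 10x_{Nadir} − 4x_{Largo} = 0 ⇒ x_{Nadir} = 22.4 − 0.4x_{Largo}.
Setting x_{Nadir} = x_{Largo} in the reaction function: x_{Nadir} = 22.4 − 0.4x_{Nadir}, so x_{Nadir} = 22.4 / 1.4 = 16.
P_{Nadir} = 308 − 5·16 − 4·16 = 164.
Profit = (164 − 84)·16 = 1280.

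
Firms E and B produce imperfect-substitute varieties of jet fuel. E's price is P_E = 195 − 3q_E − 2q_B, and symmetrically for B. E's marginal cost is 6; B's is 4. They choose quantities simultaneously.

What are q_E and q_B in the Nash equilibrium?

Firm E's profit: π = q_E(195 − 3q_E − 2q_B) − 6q_E.
∂π/∂q_E = 189 − 6q_E − 2q_B = 0 ⇒ q_E = 31.5 − (1/3)q_B.
Similarly q_B = 191/6 − (1/3)q_E.
Solving the two reaction functions simultaneously: (1 − (−1/3)(−1/3))q_E = 31.5 − (1/3)·(191/6), so (8/9)q_E = 188/9 and q_E = 23.5.
Then q_B = 191/6 − (1/3)·23.5 = 24.

23.5, 24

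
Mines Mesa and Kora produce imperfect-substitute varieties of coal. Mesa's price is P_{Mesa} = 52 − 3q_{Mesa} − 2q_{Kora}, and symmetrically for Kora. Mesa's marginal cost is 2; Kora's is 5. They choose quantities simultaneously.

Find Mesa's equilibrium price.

Mine Mesa's profit: π = q_{Mesa}(52 − 3q_{Mesa} − 2q_{Kora}) − 2q_{Mesa}.
∂π/∂q_{Mesa} = 50 − 6q_{Mesa} − 2q_{Kora} = 0 ⇒ q_{Mesa} = 25/3 − (1/3)q_{Kora}.
Similarly q_{Kora} = 47/6 − (1/3)q_{Mesa}.
Solving the two reaction functions simultaneously: (1 − (−1/3)(−1/3))q_{Mesa} = 25/3 − (1/3)·(47/6), so (8/9)q_{Mesa} = 103/18 and q_{Mesa} = 6.4375.
Then q_{Kora} = 47/6 − (1/3)·6.4375 = 5.6875.
P_{Mesa} = 52 − 3·6.4375 − 2·5.6875 = 21.3125.

21.3125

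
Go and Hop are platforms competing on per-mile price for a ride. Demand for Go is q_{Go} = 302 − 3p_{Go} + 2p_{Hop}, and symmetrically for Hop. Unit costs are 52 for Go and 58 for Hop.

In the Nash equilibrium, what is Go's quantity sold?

190.875

Go's profit: π = (p_{Go} − 52)(302 − 3p_{Go} + 2p_{Hop}).
∂π/∂p_{Go} = 458 − 6p_{Go} + 2p_{Hop} = 0 ⇒ p_{Go} = 229/3 + (1/3)p_{Hop}.
Similarly p_{Hop} = 238/3 + (1/3)p_{Go}.
Substituting the second reaction function into the first: p_{Go} = 229/3 + (1/3)(238/3 + (1/3)p_{Go}), which gives (8/9)p_{Go} = 925/9 ⇒ p_{Go} = 115.625.
Then p_{Hop} = 238/3 + (1/3)·115.625 = 117.875.
q_{Go} = 302 − 3·115.625 + 2·117.875 = 190.875.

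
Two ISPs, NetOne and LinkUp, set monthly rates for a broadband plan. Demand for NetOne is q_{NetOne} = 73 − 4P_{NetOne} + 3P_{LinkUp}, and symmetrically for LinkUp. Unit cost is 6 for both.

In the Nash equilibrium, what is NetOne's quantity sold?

53.6

NetOne's profit: π = (P_{NetOne} − 6)(73 − 4P_{NetOne} + 3P_{LinkUp}).
∂π/∂P_{NetOne} = 97 − 8P_{NetOne} + 3P_{LinkUp} = 0 ⇒ P_{NetOne} = 12.125 + 0.375P_{LinkUp}.
By symmetry P_{LinkUp} = P_{NetOne}; substituting into the reaction function, 0.625P_{NetOne} = 12.125 and P_{NetOne} = 19.4.
q_{NetOne} = 73 − 4·19.4 + 3·19.4 = 53.6.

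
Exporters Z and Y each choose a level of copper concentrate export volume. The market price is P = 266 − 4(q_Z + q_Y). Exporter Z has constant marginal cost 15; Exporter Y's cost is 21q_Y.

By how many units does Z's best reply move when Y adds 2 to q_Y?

Exporter Z's profit: π = q_Z(266 − 4(q_Z + q_Y)) − 15q_Z.
∂π/∂q_Z = 251 − 8q_Z − 4q_Y = 0, so q_Z = 31.375 − 0.5q_Y.
The reaction-function slope is −0.5, so a 2-unit rise in q_Y moves q_Z by −0.5 × 2 = −1. Z's best response falls — the actions are strategic substitutes.

-1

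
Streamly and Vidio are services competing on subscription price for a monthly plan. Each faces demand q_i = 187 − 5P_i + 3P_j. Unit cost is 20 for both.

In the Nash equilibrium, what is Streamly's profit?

Streamly's profit: π = (P_{Streamly} − 20)(187 − 5P_{Streamly} + 3P_{Vidio}).
∂π/∂P_{Streamly} = 287 − 10P_{Streamly} + 3P_{Vidio} = 0 ⇒ P_{Streamly} = 28.7 + 0.3P_{Vidio}.
By symmetry P_{Vidio} = P_{Streamly}; substituting into the reaction function, 0.7P_{Streamly} = 28.7 and P_{Streamly} = 41.
q_{Streamly} = 187 − 5·41 + 3·41 = 105.
Profit = (41 − 20)·105 = 2205.

2205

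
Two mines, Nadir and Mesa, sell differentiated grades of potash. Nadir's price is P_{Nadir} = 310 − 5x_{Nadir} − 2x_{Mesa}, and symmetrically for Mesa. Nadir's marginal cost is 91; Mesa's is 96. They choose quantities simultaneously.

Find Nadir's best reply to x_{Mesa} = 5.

20.9

Mine Nadir's profit: π = x_{Nadir}(310 − 5x_{Nadir} − 2x_{Mesa}) − 91x_{Nadir}.
∂π/∂x_{Nadir} = 219 − 10x_{Nadir} − 2x_{Mesa} = 0 ⇒ x_{Nadir} = 21.9 − 0.2x_{Mesa}.
At x_{Mesa} = 5: x_{Nadir} = 21.9 − 0.2·5 = 20.9.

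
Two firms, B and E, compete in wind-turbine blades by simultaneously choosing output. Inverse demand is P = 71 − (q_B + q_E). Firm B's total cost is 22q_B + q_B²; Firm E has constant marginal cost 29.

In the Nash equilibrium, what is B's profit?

Firm B's profit: π = q_B(71 − (q_B + q_E)) − 22q_B − q_B².
∂π/∂q_B = 49 − 4q_B − q_E = 0, so q_B = 12.25 − 0.25q_E.
For E: ∂π/∂q_E = 42 − 2q_E − q_B = 0 ⇒ q_E = 21 − 0.5q_B.
Substituting the second reaction function into the first: q_B = 12.25 − 0.25(21 − 0.5q_B), which gives 0.875q_B = 7 ⇒ q_B = 8.
Then q_E = 21 − 0.5·8 = 17.
Price P = 71 − 25 = 46.
B's profit: (46 − 22)·8 − (8)² = 128.

128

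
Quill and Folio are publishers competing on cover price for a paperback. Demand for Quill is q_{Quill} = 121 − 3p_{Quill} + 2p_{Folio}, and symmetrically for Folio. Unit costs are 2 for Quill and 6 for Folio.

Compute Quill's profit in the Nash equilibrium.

Quill's profit: π = (p_{Quill} − 2)(121 − 3p_{Quill} + 2p_{Folio}).
∂π/∂p_{Quill} = 127 − 6p_{Quill} + 2p_{Folio} = 0 ⇒ p_{Quill} = 127/6 + (1/3)p_{Folio}.
Similarly p_{Folio} = 139/6 + (1/3)p_{Quill}.
Substituting the second reaction function into the first: p_{Quill} = 127/6 + (1/3)(139/6 + (1/3)p_{Quill}), which gives (8/9)p_{Quill} = 260/9 ⇒ p_{Quill} = 32.5.
Then p_{Folio} = 139/6 + (1/3)·32.5 = 34.
q_{Quill} = 121 − 3·32.5 + 2·34 = 91.5.
Profit = (32.5 − 2)·91.5 = 2790.75.

2790.75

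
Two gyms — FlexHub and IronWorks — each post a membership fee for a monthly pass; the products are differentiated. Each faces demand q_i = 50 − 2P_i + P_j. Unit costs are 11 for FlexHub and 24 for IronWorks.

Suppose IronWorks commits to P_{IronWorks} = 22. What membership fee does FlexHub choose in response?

FlexHub's profit: π = (P_{FlexHub} − 11)(50 − 2P_{FlexHub} + P_{IronWorks}).
∂π/∂P_{FlexHub} = 72 − 4P_{FlexHub} + P_{IronWorks} = 0 ⇒ P_{FlexHub} = 18 + 0.25P_{IronWorks}.
At P_{IronWorks} = 22: P_{FlexHub} = 18 + 0.25·22 = 23.5.

23.5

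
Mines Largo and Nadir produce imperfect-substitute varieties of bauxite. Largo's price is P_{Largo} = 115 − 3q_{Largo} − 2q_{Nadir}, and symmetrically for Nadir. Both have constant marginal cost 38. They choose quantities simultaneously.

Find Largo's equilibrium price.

Mine Largo's profit: π = q_{Largo}(115 − 3q_{Largo} − 2q_{Nadir}) − 38q_{Largo}.
∂π/∂q_{Largo} = 77 − 6q_{Largo} − 2q_{Nadir} = 0 ⇒ q_{Largo} = 77/6 − (1/3)q_{Nadir}.
The game is symmetric, so in equilibrium q_{Nadir} = q_{Largo}: the reaction function gives (4/3)q_{Largo} = 77/6, hence q_{Largo} = 9.625.
P_{Largo} = 115 − 3·9.625 − 2·9.625 = 66.875.

66.875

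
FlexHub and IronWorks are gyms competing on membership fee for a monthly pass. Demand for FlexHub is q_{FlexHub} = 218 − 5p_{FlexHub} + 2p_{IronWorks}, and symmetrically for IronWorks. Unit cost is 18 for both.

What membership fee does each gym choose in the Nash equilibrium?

38.5

FlexHub's profit: π = (p_{FlexHub} − 18)(218 − 5p_{FlexHub} + 2p_{IronWorks}).
∂π/∂p_{FlexHub} = 308 − 10p_{FlexHub} + 2p_{IronWorks} = 0 ⇒ p_{FlexHub} = 30.8 + 0.2p_{IronWorks}.
The game is symmetric, so in equilibrium p_{IronWorks} = p_{FlexHub}: the reaction function gives 0.8p_{FlexHub} = 30.8, hence p_{FlexHub} = 38.5.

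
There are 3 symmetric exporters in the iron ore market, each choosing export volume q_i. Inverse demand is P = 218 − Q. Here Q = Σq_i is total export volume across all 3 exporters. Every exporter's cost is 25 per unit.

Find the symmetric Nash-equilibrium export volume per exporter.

A representative exporter's profit is π_i = q_i(218 − Q) − 25q_i, with Q = q_i + Σ_{j≠i} q_j.
First-order condition: 193 − 2q_i − Σ_{j≠i} q_j = 0.
With identical exporters, set every q_j = q: then 193 − 2q − 2q = 0, i.e. q = 193/4 = 48.25.

48.25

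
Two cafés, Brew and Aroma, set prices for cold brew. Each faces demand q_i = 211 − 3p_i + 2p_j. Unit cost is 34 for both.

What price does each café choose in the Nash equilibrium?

Brew's profit: π = (p_{Brew} − 34)(211 − 3p_{Brew} + 2p_{Aroma}).
∂π/∂p_{Brew} = 313 − 6p_{Brew} + 2p_{Aroma} = 0 ⇒ p_{Brew} = 313/6 + (1/3)p_{Aroma}.
By symmetry p_{Aroma} = p_{Brew}; substituting into the reaction function, (2/3)p_{Brew} = 313/6 and p_{Brew} = 78.25.

78.25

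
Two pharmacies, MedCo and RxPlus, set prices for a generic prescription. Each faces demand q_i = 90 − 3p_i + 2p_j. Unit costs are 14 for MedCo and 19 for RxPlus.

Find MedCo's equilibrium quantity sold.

59.8125

MedCo's profit: π = (p_{MedCo} − 14)(90 − 3p_{MedCo} + 2p_{RxPlus}).
∂π/∂p_{MedCo} = 132 − 6p_{MedCo} + 2p_{RxPlus} = 0 ⇒ p_{MedCo} = 22 + (1/3)p_{RxPlus}.
Similarly p_{RxPlus} = 24.5 + (1/3)p_{MedCo}.
Plugging p_{RxPlus} into MedCo's best response: p_{MedCo} = 22 + (1/3)(24.5 + (1/3)p_{MedCo}) ⇒ (8/9)p_{MedCo} = 181/6, so p_{MedCo} = 33.9375.
Then p_{RxPlus} = 24.5 + (1/3)·33.9375 = 35.8125.
q_{MedCo} = 90 − 3·33.9375 + 2·35.8125 = 59.8125.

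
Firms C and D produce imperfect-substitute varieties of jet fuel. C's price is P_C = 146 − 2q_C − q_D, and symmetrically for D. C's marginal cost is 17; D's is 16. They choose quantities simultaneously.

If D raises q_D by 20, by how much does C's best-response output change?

-5

Firm C's profit: π = q_C(146 − 2q_C − q_D) − 17q_C.
∂π/∂q_C = 129 − 4q_C − q_D = 0 ⇒ q_C = 32.25 − 0.25q_D.
The reaction-function slope is −0.25, so a 20-unit rise in q_D moves q_C by −0.25 × 20 = −5. C's best response falls — the actions are strategic substitutes.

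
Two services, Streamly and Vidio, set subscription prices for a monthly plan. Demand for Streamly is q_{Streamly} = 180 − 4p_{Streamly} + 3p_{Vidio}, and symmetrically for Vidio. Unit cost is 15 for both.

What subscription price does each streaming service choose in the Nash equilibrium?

48

Streamly's profit: π = (p_{Streamly} − 15)(180 − 4p_{Streamly} + 3p_{Vidio}).
∂π/∂p_{Streamly} = 240 − 8p_{Streamly} + 3p_{Vidio} = 0 ⇒ p_{Streamly} = 30 + 0.375p_{Vidio}.
By symmetry p_{Vidio} = p_{Streamly}; substituting into the reaction function, 0.625p_{Streamly} = 30 and p_{Streamly} = 48.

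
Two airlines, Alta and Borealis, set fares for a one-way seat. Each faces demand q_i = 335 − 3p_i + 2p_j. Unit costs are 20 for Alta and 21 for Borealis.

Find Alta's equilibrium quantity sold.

236.8125

Alta's profit: π = (p_{Alta} − 20)(335 − 3p_{Alta} + 2p_{Borealis}).
∂π/∂p_{Alta} = 395 − 6p_{Alta} + 2p_{Borealis} = 0 ⇒ p_{Alta} = 395/6 + (1/3)p_{Borealis}.
Similarly p_{Borealis} = 199/3 + (1/3)p_{Alta}.
Plugging p_{Borealis} into Alta's best response: p_{Alta} = 395/6 + (1/3)(199/3 + (1/3)p_{Alta}) ⇒ (8/9)p_{Alta} = 1583/18, so p_{Alta} = 98.9375.
Then p_{Borealis} = 199/3 + (1/3)·98.9375 = 99.3125.
q_{Alta} = 335 − 3·98.9375 + 2·99.3125 = 236.8125.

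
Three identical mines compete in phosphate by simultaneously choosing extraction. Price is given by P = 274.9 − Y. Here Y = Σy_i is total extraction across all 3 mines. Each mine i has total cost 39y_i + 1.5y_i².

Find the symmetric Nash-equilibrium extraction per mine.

33.7

A representative mine's profit is π_i = y_i(274.9 − Y) − 39y_i − 1.5y_i², with Y = y_i + Σ_{j≠i} y_j.
First-order condition: 235.9 − 5y_i − Σ_{j≠i} y_j = 0.
In a symmetric equilibrium every mine chooses the same y, so Σ_{j≠i} y_j = 2y. The condition becomes 235.9 − 7y = 0, giving y = 235.9/7 = 33.7.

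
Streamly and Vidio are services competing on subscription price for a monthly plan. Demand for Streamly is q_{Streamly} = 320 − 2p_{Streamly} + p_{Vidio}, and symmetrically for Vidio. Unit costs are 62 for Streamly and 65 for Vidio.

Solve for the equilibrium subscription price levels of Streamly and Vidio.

Streamly's profit: π = (p_{Streamly} − 62)(320 − 2p_{Streamly} + p_{Vidio}).
∂π/∂p_{Streamly} = 444 − 4p_{Streamly} + p_{Vidio} = 0 ⇒ p_{Streamly} = 111 + 0.25p_{Vidio}.
Similarly p_{Vidio} = 112.5 + 0.25p_{Streamly}.
Substituting the second reaction function into the first: p_{Streamly} = 111 + 0.25(112.5 + 0.25p_{Streamly}), which gives 0.9375p_{Streamly} = 139.125 ⇒ p_{Streamly} = 148.4.
Then p_{Vidio} = 112.5 + 0.25·148.4 = 149.6.

148.4, 149.6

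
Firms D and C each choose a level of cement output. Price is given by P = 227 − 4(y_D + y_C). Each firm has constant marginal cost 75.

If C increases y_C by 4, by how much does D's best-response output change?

Firm D's profit: π = y_D(227 − 4(y_D + y_C)) − 75y_D.
∂π/∂y_D = 152 − 8y_D − 4y_C = 0, so y_D = 19 − 0.5y_C.
The reaction-function slope is −0.5, so a 4-unit rise in y_C moves y_D by −0.5 × 4 = −2. D's best response falls — the actions are strategic substitutes.

-2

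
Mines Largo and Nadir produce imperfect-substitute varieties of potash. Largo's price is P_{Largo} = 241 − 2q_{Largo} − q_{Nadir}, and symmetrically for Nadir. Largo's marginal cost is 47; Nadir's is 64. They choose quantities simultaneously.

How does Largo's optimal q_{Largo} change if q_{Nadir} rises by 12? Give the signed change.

Mine Largo's profit: π = q_{Largo}(241 − 2q_{Largo} − q_{Nadir}) − 47q_{Largo}.
∂π/∂q_{Largo} = 194 − 4q_{Largo} − q_{Nadir} = 0 ⇒ q_{Largo} = 48.5 − 0.25q_{Nadir}.
The reaction-function slope is −0.25, so a 12-unit rise in q_{Nadir} moves q_{Largo} by −0.25 × 12 = −3. Largo's best response falls — the actions are strategic substitutes.

-3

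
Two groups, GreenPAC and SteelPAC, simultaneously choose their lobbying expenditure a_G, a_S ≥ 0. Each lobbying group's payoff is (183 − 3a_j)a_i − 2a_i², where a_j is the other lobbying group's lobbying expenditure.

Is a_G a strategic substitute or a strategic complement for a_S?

strategic substitutes

GreenPAC's payoff is (183 − 3a_S)a_G − 2a_G².
∂π/∂a_G = 183 − 3a_S − 4a_G = 0, so a_G = 45.75 − 0.75a_S.
The best-response slope da_G/da_S = −0.75 < 0: the reaction function is downward-sloping, so the choices are strategic substitutes.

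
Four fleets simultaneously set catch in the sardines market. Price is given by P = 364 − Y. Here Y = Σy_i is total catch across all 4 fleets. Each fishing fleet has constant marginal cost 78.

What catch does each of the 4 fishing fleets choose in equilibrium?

57.2

A representative fishing fleet's profit is π_i = y_i(364 − Y) − 78y_i, with Y = y_i + Σ_{j≠i} y_j.
First-order condition: 286 − 2y_i − Σ_{j≠i} y_j = 0.
With identical fishing fleets, set every y_j = y: then 286 − 2y − 3y = 0, i.e. y = 286/5 = 57.2.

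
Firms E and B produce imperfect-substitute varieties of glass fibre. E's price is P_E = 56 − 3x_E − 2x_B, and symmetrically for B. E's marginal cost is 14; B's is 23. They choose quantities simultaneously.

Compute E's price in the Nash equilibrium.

Firm E's profit: π = x_E(56 − 3x_E − 2x_B) − 14x_E.
∂π/∂x_E = 42 − 6x_E − 2x_B = 0 ⇒ x_E = 7 − (1/3)x_B.
Similarly x_B = 5.5 − (1/3)x_E.
Substituting the second reaction function into the first: x_E = 7 − (1/3)(5.5 − (1/3)x_E), which gives (8/9)x_E = 31/6 ⇒ x_E = 5.8125.
Then x_B = 5.5 − (1/3)·5.8125 = 3.5625.
P_E = 56 − 3·5.8125 − 2·3.5625 = 31.4375.

31.4375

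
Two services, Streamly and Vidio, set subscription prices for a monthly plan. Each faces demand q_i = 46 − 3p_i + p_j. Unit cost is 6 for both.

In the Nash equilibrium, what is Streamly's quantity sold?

20.4

Streamly's profit: π = (p_{Streamly} − 6)(46 − 3p_{Streamly} + p_{Vidio}).
∂π/∂p_{Streamly} = 64 − 6p_{Streamly} + p_{Vidio} = 0 ⇒ p_{Streamly} = 32/3 + (1/6)p_{Vidio}.
Setting p_{Streamly} = p_{Vidio} in the reaction function: p_{Streamly} = 32/3 + (1/6)p_{Streamly}, so p_{Streamly} = (32/3) / (5/6) = 12.8.
q_{Streamly} = 46 − 3·12.8 + 12.8 = 20.4.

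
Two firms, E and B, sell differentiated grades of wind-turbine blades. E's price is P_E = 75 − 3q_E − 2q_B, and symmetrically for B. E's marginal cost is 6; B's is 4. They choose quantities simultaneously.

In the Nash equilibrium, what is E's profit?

216.75

Firm E's profit: π = q_E(75 − 3q_E − 2q_B) − 6q_E.
∂π/∂q_E = 69 − 6q_E − 2q_B = 0 ⇒ q_E = 11.5 − (1/3)q_B.
Similarly q_B = 71/6 − (1/3)q_E.
Solving the two reaction functions simultaneously: (1 − (−1/3)(−1/3))q_E = 11.5 − (1/3)·(71/6), so (8/9)q_E = 68/9 and q_E = 8.5.
Then q_B = 71/6 − (1/3)·8.5 = 9.
P_E = 75 − 3·8.5 − 2·9 = 31.5.
Profit = (31.5 − 6)·8.5 = 216.75.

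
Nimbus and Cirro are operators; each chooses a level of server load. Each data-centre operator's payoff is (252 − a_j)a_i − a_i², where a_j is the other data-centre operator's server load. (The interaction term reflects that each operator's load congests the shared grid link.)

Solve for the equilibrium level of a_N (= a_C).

Nimbus's payoff is (252 − a_C)a_N − a_N².
∂π/∂a_N = 252 − a_C − 2a_N = 0, so a_N = 126 − 0.5a_C.
The game is symmetric, so in equilibrium a_C = a_N: the reaction function gives 1.5a_N = 126, hence a_N = 84.

84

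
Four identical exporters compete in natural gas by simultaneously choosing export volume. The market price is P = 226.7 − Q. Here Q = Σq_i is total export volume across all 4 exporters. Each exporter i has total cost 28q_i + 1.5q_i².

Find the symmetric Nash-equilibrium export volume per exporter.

24.8375

A representative exporter's profit is π_i = q_i(226.7 − Q) − 28q_i − 1.5q_i², with Q = q_i + Σ_{j≠i} q_j.
First-order condition: 198.7 − 5q_i − Σ_{j≠i} q_j = 0.
With identical exporters, set every q_j = q: then 198.7 − 5q − 3q = 0, i.e. q = 198.7/8 = 24.8375.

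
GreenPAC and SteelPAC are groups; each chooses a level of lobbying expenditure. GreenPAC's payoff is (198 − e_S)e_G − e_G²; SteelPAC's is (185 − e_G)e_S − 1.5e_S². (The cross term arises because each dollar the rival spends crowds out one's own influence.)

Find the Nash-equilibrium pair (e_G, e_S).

81.8, 34.4

Expanding GreenPAC's payoff: 198e_G − e_Se_G − e_G².
∂π/∂e_G = 198 − e_S − 2e_G = 0, so e_G = 99 − 0.5e_S.
Likewise for SteelPAC: e_S = 185/3 − (1/3)e_G.
Solving the two reaction functions simultaneously: (1 − (−0.5)(−1/3))e_G = 99 − 0.5·(185/3), so (5/6)e_G = 409/6 and e_G = 81.8.
Then e_S = 185/3 − (1/3)·81.8 = 34.4.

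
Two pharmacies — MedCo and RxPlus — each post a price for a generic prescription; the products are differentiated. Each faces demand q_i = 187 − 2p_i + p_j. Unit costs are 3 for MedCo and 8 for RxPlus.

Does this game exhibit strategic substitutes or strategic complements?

MedCo's profit: π = (p_{MedCo} − 3)(187 − 2p_{MedCo} + p_{RxPlus}).
∂π/∂p_{MedCo} = 193 − 4p_{MedCo} + p_{RxPlus} = 0 ⇒ p_{MedCo} = 48.25 + 0.25p_{RxPlus}.
The best-response slope dp_{MedCo}/dp_{RxPlus} = 0.25 > 0: the reaction function is upward-sloping, so the choices are strategic complements.

strategic complements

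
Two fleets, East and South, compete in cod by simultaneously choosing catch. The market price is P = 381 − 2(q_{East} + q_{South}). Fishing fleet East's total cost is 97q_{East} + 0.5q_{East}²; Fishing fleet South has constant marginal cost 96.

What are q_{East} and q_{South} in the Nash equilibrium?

35.375, 53.5625

Fishing fleet East's profit: π = q_{East}(381 − 2(q_{East} + q_{South})) − 97q_{East} − 0.5q_{East}².
∂π/∂q_{East} = 284 − 5q_{East} − 2q_{South} = 0, so q_{East} = 56.8 − 0.4q_{South}.
For South: ∂π/∂q_{South} = 285 − 4q_{South} − 2q_{East} = 0 ⇒ q_{South} = 71.25 − 0.5q_{East}.
Plugging q_{South} into East's best response: q_{East} = 56.8 − 0.4(71.25 − 0.5q_{East}) ⇒ 0.8q_{East} = 28.3, so q_{East} = 35.375.
Then q_{South} = 71.25 − 0.5·35.375 = 53.5625.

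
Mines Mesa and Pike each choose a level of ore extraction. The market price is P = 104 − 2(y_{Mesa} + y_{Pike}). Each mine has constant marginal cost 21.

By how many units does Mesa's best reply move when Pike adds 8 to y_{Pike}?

Mine Mesa's profit: π = y_{Mesa}(104 − 2(y_{Mesa} + y_{Pike})) − 21y_{Mesa}.
∂π/∂y_{Mesa} = 83 − 4y_{Mesa} − 2y_{Pike} = 0, so y_{Mesa} = 20.75 − 0.5y_{Pike}.
The reaction-function slope is −0.5, so an 8-unit rise in y_{Pike} moves y_{Mesa} by −0.5 × 8 = −4. Mesa's best response falls — the actions are strategic substitutes.

-4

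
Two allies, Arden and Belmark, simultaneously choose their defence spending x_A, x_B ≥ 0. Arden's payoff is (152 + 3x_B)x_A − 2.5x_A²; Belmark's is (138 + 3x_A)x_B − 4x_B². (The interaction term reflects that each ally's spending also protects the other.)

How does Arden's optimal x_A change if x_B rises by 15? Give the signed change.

Expanding Arden's payoff: 152x_A + 3x_Bx_A − 2.5x_A².
∂π/∂x_A = 152 + 3x_B − 5x_A = 0, so x_A = 30.4 + 0.6x_B.
The reaction-function slope is 0.6, so a 15-unit rise in x_B moves x_A by 0.6 × 15 = 9. Arden's best response rises — the actions are strategic complements.

9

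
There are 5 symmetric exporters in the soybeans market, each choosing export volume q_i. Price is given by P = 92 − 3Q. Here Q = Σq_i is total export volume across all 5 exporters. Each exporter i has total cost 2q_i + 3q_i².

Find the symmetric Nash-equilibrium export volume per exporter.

3.75

A representative exporter's profit is π_i = q_i(92 − 3Q) − 2q_i − 3q_i², with Q = q_i + Σ_{j≠i} q_j.
First-order condition: 90 − 12q_i − 3Σ_{j≠i} q_j = 0.
In a symmetric equilibrium every exporter chooses the same q, so Σ_{j≠i} q_j = 4q. The condition becomes 90 − 24q = 0, giving q = 90/24 = 3.75.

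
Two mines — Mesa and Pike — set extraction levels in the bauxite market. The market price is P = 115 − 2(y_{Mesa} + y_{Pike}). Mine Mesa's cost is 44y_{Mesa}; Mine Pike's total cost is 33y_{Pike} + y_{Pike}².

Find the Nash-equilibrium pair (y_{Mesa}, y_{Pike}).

13.1, 9.3

Mine Mesa's profit: π = y_{Mesa}(115 − 2(y_{Mesa} + y_{Pike})) − 44y_{Mesa}.
∂π/∂y_{Mesa} = 71 − 4y_{Mesa} − 2y_{Pike} = 0, so y_{Mesa} = 17.75 − 0.5y_{Pike}.
For Pike: ∂π/∂y_{Pike} = 82 − 6y_{Pike} − 2y_{Mesa} = 0 ⇒ y_{Pike} = 41/3 − (1/3)y_{Mesa}.
Solving the two reaction functions simultaneously: (1 − (−0.5)(−1/3))y_{Mesa} = 17.75 − 0.5·(41/3), so (5/6)y_{Mesa} = 131/12 and y_{Mesa} = 13.1.
Then y_{Pike} = 41/3 − (1/3)·13.1 = 9.3.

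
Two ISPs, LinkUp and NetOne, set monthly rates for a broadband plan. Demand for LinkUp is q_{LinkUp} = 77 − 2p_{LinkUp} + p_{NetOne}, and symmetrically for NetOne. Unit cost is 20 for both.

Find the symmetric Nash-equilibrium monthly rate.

LinkUp's profit: π = (p_{LinkUp} − 20)(77 − 2p_{LinkUp} + p_{NetOne}).
∂π/∂p_{LinkUp} = 117 − 4p_{LinkUp} + p_{NetOne} = 0 ⇒ p_{LinkUp} = 29.25 + 0.25p_{NetOne}.
Setting p_{LinkUp} = p_{NetOne} in the reaction function: p_{LinkUp} = 29.25 + 0.25p_{LinkUp}, so p_{LinkUp} = 29.25 / 0.75 = 39.

39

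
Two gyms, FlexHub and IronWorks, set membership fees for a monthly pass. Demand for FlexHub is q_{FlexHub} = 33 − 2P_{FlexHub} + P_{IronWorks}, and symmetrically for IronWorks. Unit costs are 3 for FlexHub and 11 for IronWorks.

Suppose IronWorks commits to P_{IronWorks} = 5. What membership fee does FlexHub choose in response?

11

FlexHub's profit: π = (P_{FlexHub} − 3)(33 − 2P_{FlexHub} + P_{IronWorks}).
∂π/∂P_{FlexHub} = 39 − 4P_{FlexHub} + P_{IronWorks} = 0 ⇒ P_{FlexHub} = 9.75 + 0.25P_{IronWorks}.
At P_{IronWorks} = 5: P_{FlexHub} = 9.75 + 0.25·5 = 11.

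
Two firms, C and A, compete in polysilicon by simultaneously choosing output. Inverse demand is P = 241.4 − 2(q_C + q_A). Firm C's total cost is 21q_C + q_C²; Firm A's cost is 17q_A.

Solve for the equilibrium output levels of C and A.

21.64, 45.28

Firm C's profit: π = q_C(241.4 − 2(q_C + q_A)) − 21q_C − q_C².
∂π/∂q_C = 220.4 − 6q_C − 2q_A = 0, so q_C = 551/15 − (1/3)q_A.
For A: ∂π/∂q_A = 224.4 − 4q_A − 2q_C = 0 ⇒ q_A = 56.1 − 0.5q_C.
Solving the two reaction functions simultaneously: (1 − (−1/3)(−0.5))q_C = 551/15 − (1/3)·56.1, so (5/6)q_C = 541/30 and q_C = 21.64.
Then q_A = 56.1 − 0.5·21.64 = 45.28.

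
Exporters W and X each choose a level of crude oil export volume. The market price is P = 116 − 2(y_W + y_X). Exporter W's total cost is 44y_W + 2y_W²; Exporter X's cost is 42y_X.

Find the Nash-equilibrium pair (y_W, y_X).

Exporter W's profit: π = y_W(116 − 2(y_W + y_X)) − 44y_W − 2y_W².
∂π/∂y_W = 72 − 8y_W − 2y_X = 0, so y_W = 9 − 0.25y_X.
For X: ∂π/∂y_X = 74 − 4y_X − 2y_W = 0 ⇒ y_X = 18.5 − 0.5y_W.
Solving the two reaction functions simultaneously: (1 − (−0.25)(−0.5))y_W = 9 − 0.25·18.5, so 0.875y_W = 4.375 and y_W = 5.
Then y_X = 18.5 − 0.5·5 = 16.

5, 16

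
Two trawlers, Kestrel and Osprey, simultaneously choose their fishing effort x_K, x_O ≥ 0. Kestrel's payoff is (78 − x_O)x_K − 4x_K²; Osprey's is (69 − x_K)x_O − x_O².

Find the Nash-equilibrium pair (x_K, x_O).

5.8, 31.6

Expanding Kestrel's payoff: 78x_K − x_Ox_K − 4x_K².
∂π/∂x_K = 78 − x_O − 8x_K = 0, so x_K = 9.75 − 0.125x_O.
Likewise for Osprey: x_O = 34.5 − 0.5x_K.
Substituting the second reaction function into the first: x_K = 9.75 − 0.125(34.5 − 0.5x_K), which gives 0.9375x_K = 5.4375 ⇒ x_K = 5.8.
Then x_O = 34.5 − 0.5·5.8 = 31.6.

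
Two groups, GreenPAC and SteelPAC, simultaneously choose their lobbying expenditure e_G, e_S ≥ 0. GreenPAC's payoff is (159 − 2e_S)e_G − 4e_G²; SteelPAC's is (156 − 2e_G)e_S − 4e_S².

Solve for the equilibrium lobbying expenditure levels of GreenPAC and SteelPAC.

Expanding GreenPAC's payoff: 159e_G − 2e_Se_G − 4e_G².
∂π/∂e_G = 159 − 2e_S − 8e_G = 0, so e_G = 19.875 − 0.25e_S.
Likewise for SteelPAC: e_S = 19.5 − 0.25e_G.
Solving the two reaction functions simultaneously: (1 − (−0.25)(−0.25))e_G = 19.875 − 0.25·19.5, so 0.9375e_G = 15 and e_G = 16.
Then e_S = 19.5 − 0.25·16 = 15.5.

16, 15.5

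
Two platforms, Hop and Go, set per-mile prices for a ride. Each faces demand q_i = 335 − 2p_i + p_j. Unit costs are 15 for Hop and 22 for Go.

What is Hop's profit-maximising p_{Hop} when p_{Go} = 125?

Hop's profit: π = (p_{Hop} − 15)(335 − 2p_{Hop} + p_{Go}).
∂π/∂p_{Hop} = 365 − 4p_{Hop} + p_{Go} = 0 ⇒ p_{Hop} = 91.25 + 0.25p_{Go}.
At p_{Go} = 125: p_{Hop} = 91.25 + 0.25·125 = 122.5.

122.5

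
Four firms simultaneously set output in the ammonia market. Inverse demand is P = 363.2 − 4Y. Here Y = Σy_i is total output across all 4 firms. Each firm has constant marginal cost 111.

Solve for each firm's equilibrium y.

12.61

A representative firm's profit is π_i = y_i(363.2 − 4Y) − 111y_i, with Y = y_i + Σ_{j≠i} y_j.
First-order condition: 252.2 − 8y_i − 4Σ_{j≠i} y_j = 0.
In a symmetric equilibrium every firm chooses the same y, so Σ_{j≠i} y_j = 3y. The condition becomes 252.2 − 20y = 0, giving y = 252.2/20 = 12.61.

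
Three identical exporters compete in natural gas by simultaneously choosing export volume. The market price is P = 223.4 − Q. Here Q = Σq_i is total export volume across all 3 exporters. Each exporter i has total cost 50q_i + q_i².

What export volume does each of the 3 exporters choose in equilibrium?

A representative exporter's profit is π_i = q_i(223.4 − Q) − 50q_i − q_i², with Q = q_i + Σ_{j≠i} q_j.
First-order condition: 173.4 − 4q_i − Σ_{j≠i} q_j = 0.
In a symmetric equilibrium every exporter chooses the same q, so Σ_{j≠i} q_j = 2q. The condition becomes 173.4 − 6q = 0, giving q = 173.4/6 = 28.9.

28.9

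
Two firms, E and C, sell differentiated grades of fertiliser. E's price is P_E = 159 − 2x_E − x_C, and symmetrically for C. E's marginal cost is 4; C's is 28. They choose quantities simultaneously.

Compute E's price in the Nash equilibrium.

69.2

Firm E's profit: π = x_E(159 − 2x_E − x_C) − 4x_E.
∂π/∂x_E = 155 − 4x_E − x_C = 0 ⇒ x_E = 38.75 − 0.25x_C.
Similarly x_C = 32.75 − 0.25x_E.
Plugging x_C into E's best response: x_E = 38.75 − 0.25(32.75 − 0.25x_E) ⇒ 0.9375x_E = 30.5625, so x_E = 32.6.
Then x_C = 32.75 − 0.25·32.6 = 24.6.
P_E = 159 − 2·32.6 − 24.6 = 69.2.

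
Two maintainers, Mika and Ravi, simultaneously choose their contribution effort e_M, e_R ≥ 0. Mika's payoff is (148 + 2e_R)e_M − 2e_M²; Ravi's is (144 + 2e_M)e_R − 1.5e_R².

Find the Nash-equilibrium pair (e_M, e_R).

Expanding Mika's payoff: 148e_M + 2e_Re_M − 2e_M².
∂π/∂e_M = 148 + 2e_R − 4e_M = 0, so e_M = 37 + 0.5e_R.
Likewise for Ravi: e_R = 48 + (2/3)e_M.
Substituting the second reaction function into the first: e_M = 37 + 0.5(48 + (2/3)e_M), which gives (2/3)e_M = 61 ⇒ e_M = 91.5.
Then e_R = 48 + (2/3)·91.5 = 109.

91.5, 109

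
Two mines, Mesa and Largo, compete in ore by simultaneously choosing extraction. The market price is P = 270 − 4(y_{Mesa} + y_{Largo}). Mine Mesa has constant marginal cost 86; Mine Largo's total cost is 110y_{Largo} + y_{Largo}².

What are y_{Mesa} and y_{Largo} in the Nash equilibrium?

18.75, 8.5

Mine Mesa's profit: π = y_{Mesa}(270 − 4(y_{Mesa} + y_{Largo})) − 86y_{Mesa}.
∂π/∂y_{Mesa} = 184 − 8y_{Mesa} − 4y_{Largo} = 0, so y_{Mesa} = 23 − 0.5y_{Largo}.
For Largo: ∂π/∂y_{Largo} = 160 − 10y_{Largo} − 4y_{Mesa} = 0 ⇒ y_{Largo} = 16 − 0.4y_{Mesa}.
Solving the two reaction functions simultaneously: (1 − (−0.5)(−0.4))y_{Mesa} = 23 − 0.5·16, so 0.8y_{Mesa} = 15 and y_{Mesa} = 18.75.
Then y_{Largo} = 16 − 0.4·18.75 = 8.5.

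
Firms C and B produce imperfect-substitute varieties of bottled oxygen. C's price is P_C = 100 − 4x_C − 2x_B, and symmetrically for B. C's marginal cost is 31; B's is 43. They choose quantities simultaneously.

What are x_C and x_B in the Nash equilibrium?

7.3, 5.3

Firm C's profit: π = x_C(100 − 4x_C − 2x_B) − 31x_C.
∂π/∂x_C = 69 − 8x_C − 2x_B = 0 ⇒ x_C = 8.625 − 0.25x_B.
Similarly x_B = 7.125 − 0.25x_C.
Plugging x_B into C's best response: x_C = 8.625 − 0.25(7.125 − 0.25x_C) ⇒ 0.9375x_C = 219/32, so x_C = 7.3.
Then x_B = 7.125 − 0.25·7.3 = 5.3.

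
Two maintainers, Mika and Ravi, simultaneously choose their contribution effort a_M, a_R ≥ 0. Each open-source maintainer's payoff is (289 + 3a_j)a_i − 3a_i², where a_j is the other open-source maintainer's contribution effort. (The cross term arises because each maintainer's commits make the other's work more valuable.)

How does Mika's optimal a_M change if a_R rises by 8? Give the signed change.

4

Mika's payoff is (289 + 3a_R)a_M − 3a_M².
∂π/∂a_M = 289 + 3a_R − 6a_M = 0, so a_M = 289/6 + 0.5a_R.
The reaction-function slope is 0.5, so an 8-unit rise in a_R moves a_M by 0.5 × 8 = 4. Mika's best response rises — the actions are strategic complements.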